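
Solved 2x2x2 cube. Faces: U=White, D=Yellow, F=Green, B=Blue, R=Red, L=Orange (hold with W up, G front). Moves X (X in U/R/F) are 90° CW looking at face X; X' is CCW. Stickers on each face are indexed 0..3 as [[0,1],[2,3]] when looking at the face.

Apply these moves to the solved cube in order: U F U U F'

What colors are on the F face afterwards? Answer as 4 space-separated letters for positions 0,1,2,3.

After move 1 (U): U=WWWW F=RRGG R=BBRR B=OOBB L=GGOO
After move 2 (F): F=GRGR U=WWOG R=WBWR D=RBYY L=GYOY
After move 3 (U): U=OWGW F=WBGR R=OOWR B=GYBB L=GROY
After move 4 (U): U=GOWW F=OOGR R=GYWR B=GRBB L=WBOY
After move 5 (F'): F=OROG U=GOGW R=BYRR D=BYYY L=WWOW
Query: F face = OROG

Answer: O R O G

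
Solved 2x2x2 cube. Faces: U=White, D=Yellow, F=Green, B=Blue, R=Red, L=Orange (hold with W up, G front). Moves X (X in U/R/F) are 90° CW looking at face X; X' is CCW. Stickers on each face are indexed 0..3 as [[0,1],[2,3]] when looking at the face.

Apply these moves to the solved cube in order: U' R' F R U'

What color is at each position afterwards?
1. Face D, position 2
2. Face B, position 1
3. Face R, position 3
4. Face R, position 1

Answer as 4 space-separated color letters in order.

After move 1 (U'): U=WWWW F=OOGG R=GGRR B=RRBB L=BBOO
After move 2 (R'): R=GRGR U=WBWR F=OWGW D=YOYG B=YRYB
After move 3 (F): F=GOWW U=WBOB R=WRRR D=GGYG L=BYOO
After move 4 (R): R=RWRR U=WOOW F=GGWG D=GYYY B=BRBB
After move 5 (U'): U=OWWO F=BYWG R=GGRR B=RWBB L=BROO
Query 1: D[2] = Y
Query 2: B[1] = W
Query 3: R[3] = R
Query 4: R[1] = G

Answer: Y W R G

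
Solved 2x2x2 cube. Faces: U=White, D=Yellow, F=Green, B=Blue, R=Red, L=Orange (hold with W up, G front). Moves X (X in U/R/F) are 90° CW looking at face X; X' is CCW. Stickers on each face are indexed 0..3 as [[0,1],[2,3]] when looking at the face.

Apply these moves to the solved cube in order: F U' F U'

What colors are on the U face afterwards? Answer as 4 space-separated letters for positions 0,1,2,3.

After move 1 (F): F=GGGG U=WWOO R=WRWR D=RRYY L=OYOY
After move 2 (U'): U=WOWO F=OYGG R=GGWR B=WRBB L=BBOY
After move 3 (F): F=GOGY U=WOYB R=WGOR D=WGYY L=BROR
After move 4 (U'): U=OBWY F=BRGY R=GOOR B=WGBB L=WROR
Query: U face = OBWY

Answer: O B W Y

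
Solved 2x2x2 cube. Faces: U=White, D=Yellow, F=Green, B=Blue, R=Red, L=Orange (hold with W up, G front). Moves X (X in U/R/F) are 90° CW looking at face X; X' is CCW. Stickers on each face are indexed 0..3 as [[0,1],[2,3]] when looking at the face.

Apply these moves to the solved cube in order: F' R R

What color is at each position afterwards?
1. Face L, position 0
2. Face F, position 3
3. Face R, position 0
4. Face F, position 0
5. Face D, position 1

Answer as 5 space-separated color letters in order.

Answer: O B R G W

Derivation:
After move 1 (F'): F=GGGG U=WWRR R=YRYR D=OOYY L=OWOW
After move 2 (R): R=YYRR U=WGRG F=GOGY D=OBYB B=RBWB
After move 3 (R): R=RYRY U=WORY F=GBGB D=OWYR B=GBGB
Query 1: L[0] = O
Query 2: F[3] = B
Query 3: R[0] = R
Query 4: F[0] = G
Query 5: D[1] = W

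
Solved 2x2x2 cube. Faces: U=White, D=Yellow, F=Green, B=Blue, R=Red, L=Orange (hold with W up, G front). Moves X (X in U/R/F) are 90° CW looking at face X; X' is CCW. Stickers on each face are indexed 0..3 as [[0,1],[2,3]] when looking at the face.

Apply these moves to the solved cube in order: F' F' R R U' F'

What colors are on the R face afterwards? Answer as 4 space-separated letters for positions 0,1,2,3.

Answer: W B W O

Derivation:
After move 1 (F'): F=GGGG U=WWRR R=YRYR D=OOYY L=OWOW
After move 2 (F'): F=GGGG U=WWYY R=OROR D=WWYY L=OROR
After move 3 (R): R=OORR U=WGYG F=GWGY D=WBYB B=YBWB
After move 4 (R): R=RORO U=WWYY F=GBGB D=WWYY B=GBGB
After move 5 (U'): U=WYWY F=ORGB R=GBRO B=ROGB L=GBOR
After move 6 (F'): F=RBOG U=WYGR R=WBWO D=BRYY L=GYOW
Query: R face = WBWO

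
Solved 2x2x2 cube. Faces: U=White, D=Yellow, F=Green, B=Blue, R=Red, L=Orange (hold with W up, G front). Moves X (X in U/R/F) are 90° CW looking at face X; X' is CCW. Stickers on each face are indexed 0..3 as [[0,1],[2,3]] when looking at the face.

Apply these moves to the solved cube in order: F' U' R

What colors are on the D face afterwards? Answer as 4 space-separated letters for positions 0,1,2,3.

After move 1 (F'): F=GGGG U=WWRR R=YRYR D=OOYY L=OWOW
After move 2 (U'): U=WRWR F=OWGG R=GGYR B=YRBB L=BBOW
After move 3 (R): R=YGRG U=WWWG F=OOGY D=OBYY B=RRRB
Query: D face = OBYY

Answer: O B Y Y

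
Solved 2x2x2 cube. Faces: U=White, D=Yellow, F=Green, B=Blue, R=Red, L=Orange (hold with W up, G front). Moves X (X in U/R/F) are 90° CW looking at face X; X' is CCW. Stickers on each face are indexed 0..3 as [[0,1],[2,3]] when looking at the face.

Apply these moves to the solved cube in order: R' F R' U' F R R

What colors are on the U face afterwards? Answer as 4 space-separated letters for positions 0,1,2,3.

Answer: Y G G W

Derivation:
After move 1 (R'): R=RRRR U=WBWB F=GWGW D=YGYG B=YBYB
After move 2 (F): F=GGWW U=WBOO R=WRBR D=RRYG L=OYOG
After move 3 (R'): R=RRWB U=WYOY F=GBWO D=RGYW B=GBRB
After move 4 (U'): U=YYWO F=OYWO R=GBWB B=RRRB L=GBOG
After move 5 (F): F=WOOY U=YYGB R=WBOB D=WGYW L=GROG
After move 6 (R): R=OWBB U=YOGY F=WGOW D=WRYR B=BRYB
After move 7 (R): R=BOBW U=YGGW F=WROR D=WYYB B=YROB
Query: U face = YGGW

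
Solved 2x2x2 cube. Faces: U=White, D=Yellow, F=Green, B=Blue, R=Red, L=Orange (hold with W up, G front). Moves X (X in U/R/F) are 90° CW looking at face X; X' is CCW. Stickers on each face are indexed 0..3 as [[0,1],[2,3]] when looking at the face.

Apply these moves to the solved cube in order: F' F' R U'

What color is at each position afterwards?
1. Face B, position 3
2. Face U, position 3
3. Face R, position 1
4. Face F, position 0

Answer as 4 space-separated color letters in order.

After move 1 (F'): F=GGGG U=WWRR R=YRYR D=OOYY L=OWOW
After move 2 (F'): F=GGGG U=WWYY R=OROR D=WWYY L=OROR
After move 3 (R): R=OORR U=WGYG F=GWGY D=WBYB B=YBWB
After move 4 (U'): U=GGWY F=ORGY R=GWRR B=OOWB L=YBOR
Query 1: B[3] = B
Query 2: U[3] = Y
Query 3: R[1] = W
Query 4: F[0] = O

Answer: B Y W O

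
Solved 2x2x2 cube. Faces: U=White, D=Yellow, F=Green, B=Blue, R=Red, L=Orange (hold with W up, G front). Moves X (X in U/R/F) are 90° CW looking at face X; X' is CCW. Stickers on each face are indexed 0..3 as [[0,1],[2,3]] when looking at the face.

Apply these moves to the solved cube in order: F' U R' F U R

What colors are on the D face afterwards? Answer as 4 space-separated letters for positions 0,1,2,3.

After move 1 (F'): F=GGGG U=WWRR R=YRYR D=OOYY L=OWOW
After move 2 (U): U=RWRW F=YRGG R=BBYR B=OWBB L=GGOW
After move 3 (R'): R=BRBY U=RBRO F=YWGW D=ORYG B=YWOB
After move 4 (F): F=GYWW U=RBWG R=RROY D=BBYG L=GOOR
After move 5 (U): U=WRGB F=RRWW R=YWOY B=GOOB L=GYOR
After move 6 (R): R=OYYW U=WRGW F=RBWG D=BOYG B=BORB
Query: D face = BOYG

Answer: B O Y G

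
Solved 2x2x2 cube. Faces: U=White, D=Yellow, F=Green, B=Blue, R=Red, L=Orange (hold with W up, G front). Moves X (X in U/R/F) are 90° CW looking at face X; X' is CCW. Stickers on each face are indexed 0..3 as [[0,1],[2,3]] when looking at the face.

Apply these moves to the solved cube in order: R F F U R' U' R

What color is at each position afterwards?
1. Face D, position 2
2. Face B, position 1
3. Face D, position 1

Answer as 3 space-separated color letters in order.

Answer: Y R W

Derivation:
After move 1 (R): R=RRRR U=WGWG F=GYGY D=YBYB B=WBWB
After move 2 (F): F=GGYY U=WGOO R=WRGR D=RRYB L=OYOB
After move 3 (F): F=YGYG U=WGBY R=OROR D=GWYB L=OROR
After move 4 (U): U=BWYG F=ORYG R=WBOR B=ORWB L=YGOR
After move 5 (R'): R=BRWO U=BWYO F=OWYG D=GRYG B=BRWB
After move 6 (U'): U=WOBY F=YGYG R=OWWO B=BRWB L=BROR
After move 7 (R): R=WOOW U=WGBG F=YRYG D=GWYB B=YROB
Query 1: D[2] = Y
Query 2: B[1] = R
Query 3: D[1] = W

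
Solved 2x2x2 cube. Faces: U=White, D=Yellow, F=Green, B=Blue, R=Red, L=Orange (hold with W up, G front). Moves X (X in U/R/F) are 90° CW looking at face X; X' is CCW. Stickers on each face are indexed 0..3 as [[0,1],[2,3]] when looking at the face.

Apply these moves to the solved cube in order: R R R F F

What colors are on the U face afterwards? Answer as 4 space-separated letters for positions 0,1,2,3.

After move 1 (R): R=RRRR U=WGWG F=GYGY D=YBYB B=WBWB
After move 2 (R): R=RRRR U=WYWY F=GBGB D=YWYW B=GBGB
After move 3 (R): R=RRRR U=WBWB F=GWGW D=YGYG B=YBYB
After move 4 (F): F=GGWW U=WBOO R=WRBR D=RRYG L=OYOG
After move 5 (F): F=WGWG U=WBGY R=OROR D=BWYG L=OROR
Query: U face = WBGY

Answer: W B G Y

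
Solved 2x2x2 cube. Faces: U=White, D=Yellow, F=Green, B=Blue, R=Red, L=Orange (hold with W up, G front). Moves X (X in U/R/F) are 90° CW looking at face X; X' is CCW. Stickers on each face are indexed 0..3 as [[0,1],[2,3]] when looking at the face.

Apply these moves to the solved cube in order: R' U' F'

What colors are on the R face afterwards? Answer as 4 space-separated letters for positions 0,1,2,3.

Answer: G W Y R

Derivation:
After move 1 (R'): R=RRRR U=WBWB F=GWGW D=YGYG B=YBYB
After move 2 (U'): U=BBWW F=OOGW R=GWRR B=RRYB L=YBOO
After move 3 (F'): F=OWOG U=BBGR R=GWYR D=BOYG L=YWOW
Query: R face = GWYR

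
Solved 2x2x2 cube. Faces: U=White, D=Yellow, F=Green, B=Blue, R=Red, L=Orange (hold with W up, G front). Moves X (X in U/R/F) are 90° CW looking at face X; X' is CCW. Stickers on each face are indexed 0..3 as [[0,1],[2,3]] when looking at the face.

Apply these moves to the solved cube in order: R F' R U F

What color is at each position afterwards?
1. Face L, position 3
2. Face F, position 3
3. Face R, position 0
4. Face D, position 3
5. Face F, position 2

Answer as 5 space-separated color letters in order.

Answer: W B G W B

Derivation:
After move 1 (R): R=RRRR U=WGWG F=GYGY D=YBYB B=WBWB
After move 2 (F'): F=YYGG U=WGRR R=BRYR D=OOYB L=OGOW
After move 3 (R): R=YBRR U=WYRG F=YOGB D=OWYW B=RBGB
After move 4 (U): U=RWGY F=YBGB R=RBRR B=OGGB L=YOOW
After move 5 (F): F=GYBB U=RWWO R=GBYR D=RRYW L=YOOW
Query 1: L[3] = W
Query 2: F[3] = B
Query 3: R[0] = G
Query 4: D[3] = W
Query 5: F[2] = B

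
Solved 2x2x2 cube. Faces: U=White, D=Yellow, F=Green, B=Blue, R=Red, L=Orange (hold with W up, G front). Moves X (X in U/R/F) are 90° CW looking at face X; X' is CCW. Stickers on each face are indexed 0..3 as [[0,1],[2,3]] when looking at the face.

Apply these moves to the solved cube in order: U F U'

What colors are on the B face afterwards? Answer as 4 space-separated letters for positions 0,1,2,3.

Answer: W B B B

Derivation:
After move 1 (U): U=WWWW F=RRGG R=BBRR B=OOBB L=GGOO
After move 2 (F): F=GRGR U=WWOG R=WBWR D=RBYY L=GYOY
After move 3 (U'): U=WGWO F=GYGR R=GRWR B=WBBB L=OOOY
Query: B face = WBBB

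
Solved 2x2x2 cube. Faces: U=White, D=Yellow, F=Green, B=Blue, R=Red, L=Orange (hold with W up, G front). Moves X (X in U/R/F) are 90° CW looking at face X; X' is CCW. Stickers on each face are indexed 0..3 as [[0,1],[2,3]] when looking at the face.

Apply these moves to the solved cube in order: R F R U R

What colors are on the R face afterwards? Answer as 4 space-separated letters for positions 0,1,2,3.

Answer: R O R B

Derivation:
After move 1 (R): R=RRRR U=WGWG F=GYGY D=YBYB B=WBWB
After move 2 (F): F=GGYY U=WGOO R=WRGR D=RRYB L=OYOB
After move 3 (R): R=GWRR U=WGOY F=GRYB D=RWYW B=OBGB
After move 4 (U): U=OWYG F=GWYB R=OBRR B=OYGB L=GROB
After move 5 (R): R=RORB U=OWYB F=GWYW D=RGYO B=GYWB
Query: R face = RORB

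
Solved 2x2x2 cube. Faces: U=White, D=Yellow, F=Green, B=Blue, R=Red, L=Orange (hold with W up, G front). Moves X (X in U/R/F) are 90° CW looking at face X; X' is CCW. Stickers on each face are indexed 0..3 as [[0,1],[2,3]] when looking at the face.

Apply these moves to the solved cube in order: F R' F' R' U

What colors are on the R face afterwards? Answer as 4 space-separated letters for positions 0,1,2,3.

Answer: G B G R

Derivation:
After move 1 (F): F=GGGG U=WWOO R=WRWR D=RRYY L=OYOY
After move 2 (R'): R=RRWW U=WBOB F=GWGO D=RGYG B=YBRB
After move 3 (F'): F=WOGG U=WBRW R=GRRW D=YYYG L=OBOO
After move 4 (R'): R=RWGR U=WRRY F=WBGW D=YOYG B=GBYB
After move 5 (U): U=RWYR F=RWGW R=GBGR B=OBYB L=WBOO
Query: R face = GBGR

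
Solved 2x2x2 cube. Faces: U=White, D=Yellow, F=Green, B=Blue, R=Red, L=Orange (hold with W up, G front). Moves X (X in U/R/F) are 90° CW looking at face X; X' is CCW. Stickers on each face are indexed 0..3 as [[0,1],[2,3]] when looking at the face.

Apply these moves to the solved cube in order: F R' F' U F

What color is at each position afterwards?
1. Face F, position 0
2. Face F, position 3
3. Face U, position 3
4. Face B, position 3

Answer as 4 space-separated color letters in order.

Answer: G R O B

Derivation:
After move 1 (F): F=GGGG U=WWOO R=WRWR D=RRYY L=OYOY
After move 2 (R'): R=RRWW U=WBOB F=GWGO D=RGYG B=YBRB
After move 3 (F'): F=WOGG U=WBRW R=GRRW D=YYYG L=OBOO
After move 4 (U): U=RWWB F=GRGG R=YBRW B=OBRB L=WOOO
After move 5 (F): F=GGGR U=RWOO R=WBBW D=RYYG L=WYOY
Query 1: F[0] = G
Query 2: F[3] = R
Query 3: U[3] = O
Query 4: B[3] = B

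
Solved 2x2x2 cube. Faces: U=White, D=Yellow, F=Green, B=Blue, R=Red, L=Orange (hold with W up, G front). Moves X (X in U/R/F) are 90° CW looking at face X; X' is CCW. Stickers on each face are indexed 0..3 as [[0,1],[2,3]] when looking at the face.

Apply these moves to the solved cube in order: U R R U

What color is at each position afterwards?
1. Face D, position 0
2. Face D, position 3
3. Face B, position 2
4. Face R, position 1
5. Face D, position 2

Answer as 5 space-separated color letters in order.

After move 1 (U): U=WWWW F=RRGG R=BBRR B=OOBB L=GGOO
After move 2 (R): R=RBRB U=WRWG F=RYGY D=YBYO B=WOWB
After move 3 (R): R=RRBB U=WYWY F=RBGO D=YWYW B=GORB
After move 4 (U): U=WWYY F=RRGO R=GOBB B=GGRB L=RBOO
Query 1: D[0] = Y
Query 2: D[3] = W
Query 3: B[2] = R
Query 4: R[1] = O
Query 5: D[2] = Y

Answer: Y W R O Y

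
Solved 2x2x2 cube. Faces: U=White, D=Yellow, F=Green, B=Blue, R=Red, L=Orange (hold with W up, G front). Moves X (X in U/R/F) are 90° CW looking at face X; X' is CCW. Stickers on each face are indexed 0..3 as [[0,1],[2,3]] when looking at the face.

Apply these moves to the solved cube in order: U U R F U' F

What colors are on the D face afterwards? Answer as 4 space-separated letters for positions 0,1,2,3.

Answer: G G Y G

Derivation:
After move 1 (U): U=WWWW F=RRGG R=BBRR B=OOBB L=GGOO
After move 2 (U): U=WWWW F=BBGG R=OORR B=GGBB L=RROO
After move 3 (R): R=RORO U=WBWG F=BYGY D=YBYG B=WGWB
After move 4 (F): F=GBYY U=WBOR R=WOGO D=RRYG L=RYOB
After move 5 (U'): U=BRWO F=RYYY R=GBGO B=WOWB L=WGOB
After move 6 (F): F=YRYY U=BRBG R=WBOO D=GGYG L=WROR
Query: D face = GGYG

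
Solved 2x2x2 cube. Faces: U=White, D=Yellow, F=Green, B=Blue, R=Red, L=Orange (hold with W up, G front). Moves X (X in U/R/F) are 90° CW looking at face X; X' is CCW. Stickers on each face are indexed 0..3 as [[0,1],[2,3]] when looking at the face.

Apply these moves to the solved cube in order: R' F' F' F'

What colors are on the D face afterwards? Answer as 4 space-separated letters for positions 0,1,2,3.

Answer: R R Y G

Derivation:
After move 1 (R'): R=RRRR U=WBWB F=GWGW D=YGYG B=YBYB
After move 2 (F'): F=WWGG U=WBRR R=GRYR D=OOYG L=OBOW
After move 3 (F'): F=WGWG U=WBGY R=OROR D=BWYG L=OROR
After move 4 (F'): F=GGWW U=WBOO R=WRBR D=RRYG L=OYOG
Query: D face = RRYG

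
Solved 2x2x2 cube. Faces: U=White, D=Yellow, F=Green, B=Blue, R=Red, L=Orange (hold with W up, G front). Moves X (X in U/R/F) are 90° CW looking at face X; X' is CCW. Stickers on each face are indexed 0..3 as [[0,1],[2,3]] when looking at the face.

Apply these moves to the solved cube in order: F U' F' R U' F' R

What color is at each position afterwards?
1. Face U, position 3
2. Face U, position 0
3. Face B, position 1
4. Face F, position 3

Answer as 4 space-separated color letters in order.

Answer: O G R W

Derivation:
After move 1 (F): F=GGGG U=WWOO R=WRWR D=RRYY L=OYOY
After move 2 (U'): U=WOWO F=OYGG R=GGWR B=WRBB L=BBOY
After move 3 (F'): F=YGOG U=WOGW R=RGRR D=BYYY L=BOOW
After move 4 (R): R=RRRG U=WGGG F=YYOY D=BBYW B=WROB
After move 5 (U'): U=GGWG F=BOOY R=YYRG B=RROB L=WROW
After move 6 (F'): F=OYBO U=GGYR R=BYBG D=RWYW L=WGOW
After move 7 (R): R=BBGY U=GYYO F=OWBW D=ROYR B=RRGB
Query 1: U[3] = O
Query 2: U[0] = G
Query 3: B[1] = R
Query 4: F[3] = W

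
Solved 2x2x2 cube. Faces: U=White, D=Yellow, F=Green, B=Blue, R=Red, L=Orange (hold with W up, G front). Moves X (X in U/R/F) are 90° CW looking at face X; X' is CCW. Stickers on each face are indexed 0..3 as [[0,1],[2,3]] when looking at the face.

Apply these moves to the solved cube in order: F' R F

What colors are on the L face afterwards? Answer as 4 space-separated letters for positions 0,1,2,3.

After move 1 (F'): F=GGGG U=WWRR R=YRYR D=OOYY L=OWOW
After move 2 (R): R=YYRR U=WGRG F=GOGY D=OBYB B=RBWB
After move 3 (F): F=GGYO U=WGWW R=RYGR D=RYYB L=OOOB
Query: L face = OOOB

Answer: O O O B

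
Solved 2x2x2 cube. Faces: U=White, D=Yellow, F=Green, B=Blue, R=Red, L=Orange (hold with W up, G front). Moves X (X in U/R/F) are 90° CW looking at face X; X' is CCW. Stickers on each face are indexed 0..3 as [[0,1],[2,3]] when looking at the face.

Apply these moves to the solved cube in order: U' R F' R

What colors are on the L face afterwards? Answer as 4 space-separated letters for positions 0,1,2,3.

After move 1 (U'): U=WWWW F=OOGG R=GGRR B=RRBB L=BBOO
After move 2 (R): R=RGRG U=WOWG F=OYGY D=YBYR B=WRWB
After move 3 (F'): F=YYOG U=WORR R=BGYG D=BOYR L=BGOW
After move 4 (R): R=YBGG U=WYRG F=YOOR D=BWYW B=RROB
Query: L face = BGOW

Answer: B G O W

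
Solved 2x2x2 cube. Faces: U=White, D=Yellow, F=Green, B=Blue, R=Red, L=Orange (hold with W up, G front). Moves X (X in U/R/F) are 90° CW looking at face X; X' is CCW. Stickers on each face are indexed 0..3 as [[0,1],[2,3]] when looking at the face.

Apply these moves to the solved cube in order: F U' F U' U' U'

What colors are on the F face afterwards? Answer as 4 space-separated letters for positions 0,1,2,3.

Answer: W G G Y

Derivation:
After move 1 (F): F=GGGG U=WWOO R=WRWR D=RRYY L=OYOY
After move 2 (U'): U=WOWO F=OYGG R=GGWR B=WRBB L=BBOY
After move 3 (F): F=GOGY U=WOYB R=WGOR D=WGYY L=BROR
After move 4 (U'): U=OBWY F=BRGY R=GOOR B=WGBB L=WROR
After move 5 (U'): U=BYOW F=WRGY R=BROR B=GOBB L=WGOR
After move 6 (U'): U=YWBO F=WGGY R=WROR B=BRBB L=GOOR
Query: F face = WGGY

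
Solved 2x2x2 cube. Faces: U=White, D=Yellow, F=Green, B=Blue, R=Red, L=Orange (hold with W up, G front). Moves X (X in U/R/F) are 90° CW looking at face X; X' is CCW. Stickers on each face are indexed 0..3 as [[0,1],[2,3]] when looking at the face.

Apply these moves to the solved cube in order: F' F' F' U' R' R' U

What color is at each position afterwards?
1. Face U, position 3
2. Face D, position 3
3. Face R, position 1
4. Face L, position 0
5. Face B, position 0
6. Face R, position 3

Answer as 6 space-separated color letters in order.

After move 1 (F'): F=GGGG U=WWRR R=YRYR D=OOYY L=OWOW
After move 2 (F'): F=GGGG U=WWYY R=OROR D=WWYY L=OROR
After move 3 (F'): F=GGGG U=WWOO R=WRWR D=RRYY L=OYOY
After move 4 (U'): U=WOWO F=OYGG R=GGWR B=WRBB L=BBOY
After move 5 (R'): R=GRGW U=WBWW F=OOGO D=RYYG B=YRRB
After move 6 (R'): R=RWGG U=WRWY F=OBGW D=ROYO B=GRYB
After move 7 (U): U=WWYR F=RWGW R=GRGG B=BBYB L=OBOY
Query 1: U[3] = R
Query 2: D[3] = O
Query 3: R[1] = R
Query 4: L[0] = O
Query 5: B[0] = B
Query 6: R[3] = G

Answer: R O R O B G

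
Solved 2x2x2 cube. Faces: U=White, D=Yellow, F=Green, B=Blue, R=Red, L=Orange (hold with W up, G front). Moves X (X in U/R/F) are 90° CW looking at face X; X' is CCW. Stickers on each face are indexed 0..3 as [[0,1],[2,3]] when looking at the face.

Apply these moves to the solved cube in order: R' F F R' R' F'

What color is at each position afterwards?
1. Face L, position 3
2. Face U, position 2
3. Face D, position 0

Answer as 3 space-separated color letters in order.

After move 1 (R'): R=RRRR U=WBWB F=GWGW D=YGYG B=YBYB
After move 2 (F): F=GGWW U=WBOO R=WRBR D=RRYG L=OYOG
After move 3 (F): F=WGWG U=WBGY R=OROR D=BWYG L=OROR
After move 4 (R'): R=RROO U=WYGY F=WBWY D=BGYG B=GBWB
After move 5 (R'): R=RORO U=WWGG F=WYWY D=BBYY B=GBGB
After move 6 (F'): F=YYWW U=WWRR R=BOBO D=RRYY L=OGOG
Query 1: L[3] = G
Query 2: U[2] = R
Query 3: D[0] = R

Answer: G R R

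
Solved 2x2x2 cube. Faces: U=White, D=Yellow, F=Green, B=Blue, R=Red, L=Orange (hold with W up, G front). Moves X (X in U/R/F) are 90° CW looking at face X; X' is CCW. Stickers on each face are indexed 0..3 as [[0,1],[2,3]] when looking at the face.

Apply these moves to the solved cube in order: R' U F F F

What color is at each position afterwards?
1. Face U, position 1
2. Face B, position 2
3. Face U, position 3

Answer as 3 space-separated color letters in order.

After move 1 (R'): R=RRRR U=WBWB F=GWGW D=YGYG B=YBYB
After move 2 (U): U=WWBB F=RRGW R=YBRR B=OOYB L=GWOO
After move 3 (F): F=GRWR U=WWOW R=BBBR D=RYYG L=GYOG
After move 4 (F): F=WGRR U=WWGY R=OBWR D=BBYG L=GROY
After move 5 (F): F=RWRG U=WWYR R=GBYR D=WOYG L=GBOB
Query 1: U[1] = W
Query 2: B[2] = Y
Query 3: U[3] = R

Answer: W Y R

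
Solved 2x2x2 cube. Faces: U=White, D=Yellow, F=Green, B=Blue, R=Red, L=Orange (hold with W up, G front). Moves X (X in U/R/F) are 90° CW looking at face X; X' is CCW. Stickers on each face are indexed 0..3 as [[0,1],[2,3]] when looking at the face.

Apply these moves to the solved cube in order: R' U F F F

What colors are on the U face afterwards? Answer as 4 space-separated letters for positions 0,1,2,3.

Answer: W W Y R

Derivation:
After move 1 (R'): R=RRRR U=WBWB F=GWGW D=YGYG B=YBYB
After move 2 (U): U=WWBB F=RRGW R=YBRR B=OOYB L=GWOO
After move 3 (F): F=GRWR U=WWOW R=BBBR D=RYYG L=GYOG
After move 4 (F): F=WGRR U=WWGY R=OBWR D=BBYG L=GROY
After move 5 (F): F=RWRG U=WWYR R=GBYR D=WOYG L=GBOB
Query: U face = WWYR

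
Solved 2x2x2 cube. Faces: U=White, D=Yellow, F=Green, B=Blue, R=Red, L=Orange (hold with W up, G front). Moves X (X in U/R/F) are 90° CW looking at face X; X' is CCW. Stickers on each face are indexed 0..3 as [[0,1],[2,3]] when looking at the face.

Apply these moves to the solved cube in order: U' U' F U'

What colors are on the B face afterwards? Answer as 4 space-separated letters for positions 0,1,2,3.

Answer: W O B B

Derivation:
After move 1 (U'): U=WWWW F=OOGG R=GGRR B=RRBB L=BBOO
After move 2 (U'): U=WWWW F=BBGG R=OORR B=GGBB L=RROO
After move 3 (F): F=GBGB U=WWOR R=WOWR D=ROYY L=RYOY
After move 4 (U'): U=WRWO F=RYGB R=GBWR B=WOBB L=GGOY
Query: B face = WOBB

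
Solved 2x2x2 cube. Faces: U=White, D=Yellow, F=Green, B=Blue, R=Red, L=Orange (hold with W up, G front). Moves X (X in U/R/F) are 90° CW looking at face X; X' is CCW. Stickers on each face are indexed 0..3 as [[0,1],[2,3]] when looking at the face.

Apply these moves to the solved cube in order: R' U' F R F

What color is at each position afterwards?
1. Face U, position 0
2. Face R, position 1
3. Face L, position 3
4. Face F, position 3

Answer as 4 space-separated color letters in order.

After move 1 (R'): R=RRRR U=WBWB F=GWGW D=YGYG B=YBYB
After move 2 (U'): U=BBWW F=OOGW R=GWRR B=RRYB L=YBOO
After move 3 (F): F=GOWO U=BBOB R=WWWR D=RGYG L=YYOG
After move 4 (R): R=WWRW U=BOOO F=GGWG D=RYYR B=BRBB
After move 5 (F): F=WGGG U=BOGY R=OWOW D=RWYR L=YROY
Query 1: U[0] = B
Query 2: R[1] = W
Query 3: L[3] = Y
Query 4: F[3] = G

Answer: B W Y G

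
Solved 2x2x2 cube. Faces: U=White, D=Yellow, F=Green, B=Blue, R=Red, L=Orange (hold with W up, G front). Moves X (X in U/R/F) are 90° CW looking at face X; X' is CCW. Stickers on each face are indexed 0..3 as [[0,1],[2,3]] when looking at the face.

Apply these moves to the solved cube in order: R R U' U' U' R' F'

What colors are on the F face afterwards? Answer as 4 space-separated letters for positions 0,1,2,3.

Answer: W Y R G

Derivation:
After move 1 (R): R=RRRR U=WGWG F=GYGY D=YBYB B=WBWB
After move 2 (R): R=RRRR U=WYWY F=GBGB D=YWYW B=GBGB
After move 3 (U'): U=YYWW F=OOGB R=GBRR B=RRGB L=GBOO
After move 4 (U'): U=YWYW F=GBGB R=OORR B=GBGB L=RROO
After move 5 (U'): U=WWYY F=RRGB R=GBRR B=OOGB L=GBOO
After move 6 (R'): R=BRGR U=WGYO F=RWGY D=YRYB B=WOWB
After move 7 (F'): F=WYRG U=WGBG R=RRYR D=BOYB L=GOOY
Query: F face = WYRG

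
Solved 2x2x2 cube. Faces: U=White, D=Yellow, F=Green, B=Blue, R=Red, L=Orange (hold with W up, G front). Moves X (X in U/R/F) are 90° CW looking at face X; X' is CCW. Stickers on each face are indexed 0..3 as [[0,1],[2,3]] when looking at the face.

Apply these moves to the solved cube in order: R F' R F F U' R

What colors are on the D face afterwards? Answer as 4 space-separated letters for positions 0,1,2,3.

After move 1 (R): R=RRRR U=WGWG F=GYGY D=YBYB B=WBWB
After move 2 (F'): F=YYGG U=WGRR R=BRYR D=OOYB L=OGOW
After move 3 (R): R=YBRR U=WYRG F=YOGB D=OWYW B=RBGB
After move 4 (F): F=GYBO U=WYWG R=RBGR D=RYYW L=OOOW
After move 5 (F): F=BGOY U=WYWO R=WBGR D=GRYW L=OROY
After move 6 (U'): U=YOWW F=OROY R=BGGR B=WBGB L=RBOY
After move 7 (R): R=GBRG U=YRWY F=OROW D=GGYW B=WBOB
Query: D face = GGYW

Answer: G G Y W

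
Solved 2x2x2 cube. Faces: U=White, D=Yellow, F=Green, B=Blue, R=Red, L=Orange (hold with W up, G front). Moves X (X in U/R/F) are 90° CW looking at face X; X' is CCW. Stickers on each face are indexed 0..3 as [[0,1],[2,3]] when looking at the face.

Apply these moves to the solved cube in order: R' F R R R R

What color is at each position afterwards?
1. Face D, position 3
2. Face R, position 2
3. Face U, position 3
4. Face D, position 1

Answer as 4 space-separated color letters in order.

Answer: G B O R

Derivation:
After move 1 (R'): R=RRRR U=WBWB F=GWGW D=YGYG B=YBYB
After move 2 (F): F=GGWW U=WBOO R=WRBR D=RRYG L=OYOG
After move 3 (R): R=BWRR U=WGOW F=GRWG D=RYYY B=OBBB
After move 4 (R): R=RBRW U=WROG F=GYWY D=RBYO B=WBGB
After move 5 (R): R=RRWB U=WYOY F=GBWO D=RGYW B=GBRB
After move 6 (R): R=WRBR U=WBOO F=GGWW D=RRYG B=YBYB
Query 1: D[3] = G
Query 2: R[2] = B
Query 3: U[3] = O
Query 4: D[1] = R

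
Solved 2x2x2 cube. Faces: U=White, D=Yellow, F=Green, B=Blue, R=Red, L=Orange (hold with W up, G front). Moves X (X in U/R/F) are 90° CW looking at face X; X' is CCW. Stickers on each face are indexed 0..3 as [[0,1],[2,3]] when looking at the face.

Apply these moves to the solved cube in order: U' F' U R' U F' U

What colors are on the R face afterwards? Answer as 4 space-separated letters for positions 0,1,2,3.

Answer: O G B Y

Derivation:
After move 1 (U'): U=WWWW F=OOGG R=GGRR B=RRBB L=BBOO
After move 2 (F'): F=OGOG U=WWGR R=YGYR D=BOYY L=BWOW
After move 3 (U): U=GWRW F=YGOG R=RRYR B=BWBB L=OGOW
After move 4 (R'): R=RRRY U=GBRB F=YWOW D=BGYG B=YWOB
After move 5 (U): U=RGBB F=RROW R=YWRY B=OGOB L=YWOW
After move 6 (F'): F=RWRO U=RGYR R=GWBY D=WWYG L=YBOB
After move 7 (U): U=YRRG F=GWRO R=OGBY B=YBOB L=RWOB
Query: R face = OGBY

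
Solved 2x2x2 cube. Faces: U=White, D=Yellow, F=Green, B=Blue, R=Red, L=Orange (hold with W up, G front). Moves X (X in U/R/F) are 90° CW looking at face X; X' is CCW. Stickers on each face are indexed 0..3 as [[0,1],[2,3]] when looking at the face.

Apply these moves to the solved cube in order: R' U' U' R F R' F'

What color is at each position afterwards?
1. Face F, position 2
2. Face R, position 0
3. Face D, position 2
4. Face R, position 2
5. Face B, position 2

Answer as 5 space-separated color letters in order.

Answer: G Y Y R R

Derivation:
After move 1 (R'): R=RRRR U=WBWB F=GWGW D=YGYG B=YBYB
After move 2 (U'): U=BBWW F=OOGW R=GWRR B=RRYB L=YBOO
After move 3 (U'): U=BWBW F=YBGW R=OORR B=GWYB L=RROO
After move 4 (R): R=RORO U=BBBW F=YGGG D=YYYG B=WWWB
After move 5 (F): F=GYGG U=BBOR R=BOWO D=RRYG L=RYOY
After move 6 (R'): R=OOBW U=BWOW F=GBGR D=RYYG B=GWRB
After move 7 (F'): F=BRGG U=BWOB R=YORW D=YYYG L=RWOO
Query 1: F[2] = G
Query 2: R[0] = Y
Query 3: D[2] = Y
Query 4: R[2] = R
Query 5: B[2] = R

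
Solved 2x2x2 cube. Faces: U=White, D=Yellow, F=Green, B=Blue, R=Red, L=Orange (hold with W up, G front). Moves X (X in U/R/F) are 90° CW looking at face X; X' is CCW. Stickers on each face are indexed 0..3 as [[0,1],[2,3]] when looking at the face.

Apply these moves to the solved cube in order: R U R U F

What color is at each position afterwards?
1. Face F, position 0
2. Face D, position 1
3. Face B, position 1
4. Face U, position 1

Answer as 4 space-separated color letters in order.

Answer: G G Y W

Derivation:
After move 1 (R): R=RRRR U=WGWG F=GYGY D=YBYB B=WBWB
After move 2 (U): U=WWGG F=RRGY R=WBRR B=OOWB L=GYOO
After move 3 (R): R=RWRB U=WRGY F=RBGB D=YWYO B=GOWB
After move 4 (U): U=GWYR F=RWGB R=GORB B=GYWB L=RBOO
After move 5 (F): F=GRBW U=GWOB R=YORB D=RGYO L=RYOW
Query 1: F[0] = G
Query 2: D[1] = G
Query 3: B[1] = Y
Query 4: U[1] = W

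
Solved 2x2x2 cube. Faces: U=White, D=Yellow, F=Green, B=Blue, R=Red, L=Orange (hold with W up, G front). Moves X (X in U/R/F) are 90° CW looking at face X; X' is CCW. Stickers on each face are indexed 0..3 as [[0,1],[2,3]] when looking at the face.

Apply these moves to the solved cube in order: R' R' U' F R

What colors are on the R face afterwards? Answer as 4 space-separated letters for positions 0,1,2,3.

Answer: W W R B

Derivation:
After move 1 (R'): R=RRRR U=WBWB F=GWGW D=YGYG B=YBYB
After move 2 (R'): R=RRRR U=WYWY F=GBGB D=YWYW B=GBGB
After move 3 (U'): U=YYWW F=OOGB R=GBRR B=RRGB L=GBOO
After move 4 (F): F=GOBO U=YYOB R=WBWR D=RGYW L=GYOW
After move 5 (R): R=WWRB U=YOOO F=GGBW D=RGYR B=BRYB
Query: R face = WWRB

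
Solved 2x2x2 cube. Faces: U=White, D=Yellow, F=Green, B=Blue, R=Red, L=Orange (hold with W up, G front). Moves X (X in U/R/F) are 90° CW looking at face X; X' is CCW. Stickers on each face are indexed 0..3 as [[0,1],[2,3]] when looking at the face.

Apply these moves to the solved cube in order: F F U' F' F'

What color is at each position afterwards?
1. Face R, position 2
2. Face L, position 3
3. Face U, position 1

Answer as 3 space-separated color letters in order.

After move 1 (F): F=GGGG U=WWOO R=WRWR D=RRYY L=OYOY
After move 2 (F): F=GGGG U=WWYY R=OROR D=WWYY L=OROR
After move 3 (U'): U=WYWY F=ORGG R=GGOR B=ORBB L=BBOR
After move 4 (F'): F=RGOG U=WYGO R=WGWR D=BRYY L=BYOW
After move 5 (F'): F=GGRO U=WYWW R=RGBR D=YWYY L=BOOG
Query 1: R[2] = B
Query 2: L[3] = G
Query 3: U[1] = Y

Answer: B G Y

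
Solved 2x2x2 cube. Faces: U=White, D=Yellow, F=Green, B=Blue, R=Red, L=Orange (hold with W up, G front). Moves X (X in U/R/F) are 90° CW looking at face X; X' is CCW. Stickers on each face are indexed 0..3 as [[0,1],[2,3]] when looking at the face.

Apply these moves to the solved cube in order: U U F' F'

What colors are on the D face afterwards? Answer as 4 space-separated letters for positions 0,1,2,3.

Answer: W W Y Y

Derivation:
After move 1 (U): U=WWWW F=RRGG R=BBRR B=OOBB L=GGOO
After move 2 (U): U=WWWW F=BBGG R=OORR B=GGBB L=RROO
After move 3 (F'): F=BGBG U=WWOR R=YOYR D=ROYY L=RWOW
After move 4 (F'): F=GGBB U=WWYY R=OORR D=WWYY L=RROO
Query: D face = WWYY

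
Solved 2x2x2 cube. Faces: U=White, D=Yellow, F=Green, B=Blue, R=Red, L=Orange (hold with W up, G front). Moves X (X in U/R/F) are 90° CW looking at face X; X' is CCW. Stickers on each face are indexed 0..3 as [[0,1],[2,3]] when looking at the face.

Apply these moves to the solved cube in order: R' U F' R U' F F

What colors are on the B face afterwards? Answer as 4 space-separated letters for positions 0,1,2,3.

After move 1 (R'): R=RRRR U=WBWB F=GWGW D=YGYG B=YBYB
After move 2 (U): U=WWBB F=RRGW R=YBRR B=OOYB L=GWOO
After move 3 (F'): F=RWRG U=WWYR R=GBYR D=WOYG L=GBOB
After move 4 (R): R=YGRB U=WWYG F=RORG D=WYYO B=ROWB
After move 5 (U'): U=WGWY F=GBRG R=RORB B=YGWB L=ROOB
After move 6 (F): F=RGGB U=WGBO R=WOYB D=RRYO L=RWOY
After move 7 (F): F=GRBG U=WGYW R=BOOB D=YWYO L=RROR
Query: B face = YGWB

Answer: Y G W B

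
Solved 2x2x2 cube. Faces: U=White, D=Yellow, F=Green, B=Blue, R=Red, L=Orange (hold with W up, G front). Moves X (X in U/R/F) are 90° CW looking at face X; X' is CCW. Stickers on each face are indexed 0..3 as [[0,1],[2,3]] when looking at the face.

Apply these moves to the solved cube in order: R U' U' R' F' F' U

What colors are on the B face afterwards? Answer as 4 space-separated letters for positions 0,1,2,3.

After move 1 (R): R=RRRR U=WGWG F=GYGY D=YBYB B=WBWB
After move 2 (U'): U=GGWW F=OOGY R=GYRR B=RRWB L=WBOO
After move 3 (U'): U=GWGW F=WBGY R=OORR B=GYWB L=RROO
After move 4 (R'): R=OROR U=GWGG F=WWGW D=YBYY B=BYBB
After move 5 (F'): F=WWWG U=GWOO R=BRYR D=ROYY L=RGOG
After move 6 (F'): F=WGWW U=GWBY R=ORRR D=GGYY L=ROOO
After move 7 (U): U=BGYW F=ORWW R=BYRR B=ROBB L=WGOO
Query: B face = ROBB

Answer: R O B B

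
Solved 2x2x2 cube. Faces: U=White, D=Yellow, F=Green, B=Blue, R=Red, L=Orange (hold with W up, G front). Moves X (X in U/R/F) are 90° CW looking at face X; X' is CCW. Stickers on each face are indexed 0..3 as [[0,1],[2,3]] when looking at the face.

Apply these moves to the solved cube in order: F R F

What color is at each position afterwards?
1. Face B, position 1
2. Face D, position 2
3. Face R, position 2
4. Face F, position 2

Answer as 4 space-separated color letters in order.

Answer: B Y G Y

Derivation:
After move 1 (F): F=GGGG U=WWOO R=WRWR D=RRYY L=OYOY
After move 2 (R): R=WWRR U=WGOG F=GRGY D=RBYB B=OBWB
After move 3 (F): F=GGYR U=WGYY R=OWGR D=RWYB L=OROB
Query 1: B[1] = B
Query 2: D[2] = Y
Query 3: R[2] = G
Query 4: F[2] = Y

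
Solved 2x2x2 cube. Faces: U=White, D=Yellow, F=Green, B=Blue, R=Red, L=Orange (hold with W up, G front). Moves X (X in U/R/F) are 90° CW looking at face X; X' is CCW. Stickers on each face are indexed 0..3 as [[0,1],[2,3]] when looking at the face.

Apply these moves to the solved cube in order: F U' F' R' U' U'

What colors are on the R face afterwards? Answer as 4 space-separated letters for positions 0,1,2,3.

After move 1 (F): F=GGGG U=WWOO R=WRWR D=RRYY L=OYOY
After move 2 (U'): U=WOWO F=OYGG R=GGWR B=WRBB L=BBOY
After move 3 (F'): F=YGOG U=WOGW R=RGRR D=BYYY L=BOOW
After move 4 (R'): R=GRRR U=WBGW F=YOOW D=BGYG B=YRYB
After move 5 (U'): U=BWWG F=BOOW R=YORR B=GRYB L=YROW
After move 6 (U'): U=WGBW F=YROW R=BORR B=YOYB L=GROW
Query: R face = BORR

Answer: B O R R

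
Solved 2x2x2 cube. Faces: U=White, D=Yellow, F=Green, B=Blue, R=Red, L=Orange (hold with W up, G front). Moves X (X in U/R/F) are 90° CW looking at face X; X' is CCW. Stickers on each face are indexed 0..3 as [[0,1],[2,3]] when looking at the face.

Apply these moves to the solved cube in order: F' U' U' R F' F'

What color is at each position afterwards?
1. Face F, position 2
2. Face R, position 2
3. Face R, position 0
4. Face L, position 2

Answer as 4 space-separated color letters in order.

After move 1 (F'): F=GGGG U=WWRR R=YRYR D=OOYY L=OWOW
After move 2 (U'): U=WRWR F=OWGG R=GGYR B=YRBB L=BBOW
After move 3 (U'): U=RRWW F=BBGG R=OWYR B=GGBB L=YROW
After move 4 (R): R=YORW U=RBWG F=BOGY D=OBYG B=WGRB
After move 5 (F'): F=OYBG U=RBYR R=BOOW D=RWYG L=YGOW
After move 6 (F'): F=YGOB U=RBBO R=WORW D=GWYG L=YROY
Query 1: F[2] = O
Query 2: R[2] = R
Query 3: R[0] = W
Query 4: L[2] = O

Answer: O R W O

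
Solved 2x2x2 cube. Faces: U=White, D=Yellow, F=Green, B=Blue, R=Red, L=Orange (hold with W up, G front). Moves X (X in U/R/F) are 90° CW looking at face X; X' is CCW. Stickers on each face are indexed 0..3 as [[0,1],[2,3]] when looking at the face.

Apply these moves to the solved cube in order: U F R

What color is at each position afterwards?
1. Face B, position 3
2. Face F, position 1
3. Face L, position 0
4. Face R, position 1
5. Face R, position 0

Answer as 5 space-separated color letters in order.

Answer: B B G W W

Derivation:
After move 1 (U): U=WWWW F=RRGG R=BBRR B=OOBB L=GGOO
After move 2 (F): F=GRGR U=WWOG R=WBWR D=RBYY L=GYOY
After move 3 (R): R=WWRB U=WROR F=GBGY D=RBYO B=GOWB
Query 1: B[3] = B
Query 2: F[1] = B
Query 3: L[0] = G
Query 4: R[1] = W
Query 5: R[0] = W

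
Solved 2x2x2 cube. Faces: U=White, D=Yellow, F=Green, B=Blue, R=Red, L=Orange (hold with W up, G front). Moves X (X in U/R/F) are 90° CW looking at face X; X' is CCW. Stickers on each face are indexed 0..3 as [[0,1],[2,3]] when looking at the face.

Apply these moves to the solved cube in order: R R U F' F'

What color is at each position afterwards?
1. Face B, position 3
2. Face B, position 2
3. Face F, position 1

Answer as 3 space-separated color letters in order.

Answer: B G G

Derivation:
After move 1 (R): R=RRRR U=WGWG F=GYGY D=YBYB B=WBWB
After move 2 (R): R=RRRR U=WYWY F=GBGB D=YWYW B=GBGB
After move 3 (U): U=WWYY F=RRGB R=GBRR B=OOGB L=GBOO
After move 4 (F'): F=RBRG U=WWGR R=WBYR D=BOYW L=GYOY
After move 5 (F'): F=BGRR U=WWWY R=OBBR D=YYYW L=GROG
Query 1: B[3] = B
Query 2: B[2] = G
Query 3: F[1] = G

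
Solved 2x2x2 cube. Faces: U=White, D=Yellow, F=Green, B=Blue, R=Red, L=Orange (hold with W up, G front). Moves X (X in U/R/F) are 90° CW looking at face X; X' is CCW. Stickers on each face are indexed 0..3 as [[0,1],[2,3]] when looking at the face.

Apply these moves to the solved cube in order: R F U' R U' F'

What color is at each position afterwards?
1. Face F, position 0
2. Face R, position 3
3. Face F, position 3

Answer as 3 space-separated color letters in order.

Answer: B G Y

Derivation:
After move 1 (R): R=RRRR U=WGWG F=GYGY D=YBYB B=WBWB
After move 2 (F): F=GGYY U=WGOO R=WRGR D=RRYB L=OYOB
After move 3 (U'): U=GOWO F=OYYY R=GGGR B=WRWB L=WBOB
After move 4 (R): R=GGRG U=GYWY F=ORYB D=RWYW B=OROB
After move 5 (U'): U=YYGW F=WBYB R=ORRG B=GGOB L=OROB
After move 6 (F'): F=BBWY U=YYOR R=WRRG D=RBYW L=OWOG
Query 1: F[0] = B
Query 2: R[3] = G
Query 3: F[3] = Y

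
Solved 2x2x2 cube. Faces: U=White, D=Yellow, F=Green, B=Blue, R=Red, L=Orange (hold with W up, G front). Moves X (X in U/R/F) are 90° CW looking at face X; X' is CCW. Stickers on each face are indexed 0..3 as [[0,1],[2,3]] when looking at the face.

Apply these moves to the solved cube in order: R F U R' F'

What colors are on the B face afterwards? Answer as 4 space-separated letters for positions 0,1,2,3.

Answer: B Y R B

Derivation:
After move 1 (R): R=RRRR U=WGWG F=GYGY D=YBYB B=WBWB
After move 2 (F): F=GGYY U=WGOO R=WRGR D=RRYB L=OYOB
After move 3 (U): U=OWOG F=WRYY R=WBGR B=OYWB L=GGOB
After move 4 (R'): R=BRWG U=OWOO F=WWYG D=RRYY B=BYRB
After move 5 (F'): F=WGWY U=OWBW R=RRRG D=GBYY L=GOOO
Query: B face = BYRB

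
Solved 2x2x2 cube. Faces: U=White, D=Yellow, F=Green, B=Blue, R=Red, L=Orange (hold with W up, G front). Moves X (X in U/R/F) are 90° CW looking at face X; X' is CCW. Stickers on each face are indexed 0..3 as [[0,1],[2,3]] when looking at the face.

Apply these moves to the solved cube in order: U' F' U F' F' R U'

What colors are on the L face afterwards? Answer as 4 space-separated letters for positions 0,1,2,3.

Answer: B W O R

Derivation:
After move 1 (U'): U=WWWW F=OOGG R=GGRR B=RRBB L=BBOO
After move 2 (F'): F=OGOG U=WWGR R=YGYR D=BOYY L=BWOW
After move 3 (U): U=GWRW F=YGOG R=RRYR B=BWBB L=OGOW
After move 4 (F'): F=GGYO U=GWRY R=ORBR D=GWYY L=OWOR
After move 5 (F'): F=GOGY U=GWOB R=WRGR D=WRYY L=OYOR
After move 6 (R): R=GWRR U=GOOY F=GRGY D=WBYB B=BWWB
After move 7 (U'): U=OYGO F=OYGY R=GRRR B=GWWB L=BWOR
Query: L face = BWOR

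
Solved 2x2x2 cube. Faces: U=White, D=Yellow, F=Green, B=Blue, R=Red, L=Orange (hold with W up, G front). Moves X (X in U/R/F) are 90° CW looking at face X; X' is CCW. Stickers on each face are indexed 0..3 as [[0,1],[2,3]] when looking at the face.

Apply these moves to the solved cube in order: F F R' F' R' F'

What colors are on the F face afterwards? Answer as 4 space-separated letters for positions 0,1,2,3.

Answer: B O W G

Derivation:
After move 1 (F): F=GGGG U=WWOO R=WRWR D=RRYY L=OYOY
After move 2 (F): F=GGGG U=WWYY R=OROR D=WWYY L=OROR
After move 3 (R'): R=RROO U=WBYB F=GWGY D=WGYG B=YBWB
After move 4 (F'): F=WYGG U=WBRO R=GRWO D=RRYG L=OBOY
After move 5 (R'): R=ROGW U=WWRY F=WBGO D=RYYG B=GBRB
After move 6 (F'): F=BOWG U=WWRG R=YORW D=BYYG L=OYOR
Query: F face = BOWG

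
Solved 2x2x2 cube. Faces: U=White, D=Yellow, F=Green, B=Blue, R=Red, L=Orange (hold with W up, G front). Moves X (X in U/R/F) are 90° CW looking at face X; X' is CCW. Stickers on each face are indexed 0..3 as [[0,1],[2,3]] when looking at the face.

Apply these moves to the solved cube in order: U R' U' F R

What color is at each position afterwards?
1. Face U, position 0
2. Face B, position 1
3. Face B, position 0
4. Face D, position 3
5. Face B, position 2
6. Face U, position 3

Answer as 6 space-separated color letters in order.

After move 1 (U): U=WWWW F=RRGG R=BBRR B=OOBB L=GGOO
After move 2 (R'): R=BRBR U=WBWO F=RWGW D=YRYG B=YOYB
After move 3 (U'): U=BOWW F=GGGW R=RWBR B=BRYB L=YOOO
After move 4 (F): F=GGWG U=BOOO R=WWWR D=BRYG L=YYOR
After move 5 (R): R=WWRW U=BGOG F=GRWG D=BYYB B=OROB
Query 1: U[0] = B
Query 2: B[1] = R
Query 3: B[0] = O
Query 4: D[3] = B
Query 5: B[2] = O
Query 6: U[3] = G

Answer: B R O B O G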